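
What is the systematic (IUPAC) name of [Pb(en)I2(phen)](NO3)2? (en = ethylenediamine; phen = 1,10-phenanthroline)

The 2 nitrate counter-ions carry a total charge of -2, so each complex ion is 2+.
Ligand charges: 1×ethylenediamine (neutral), 2×iodo (-1 each), 1×1,10-phenanthroline (neutral); total -2. So Pb + (-2) = 2+, giving Pb = +4.
Ligands are named alphabetically: ethylenediamine before iodo before phenanthroline.

(ethylenediamine)diiodo(1,10-phenanthroline)lead(IV) nitrate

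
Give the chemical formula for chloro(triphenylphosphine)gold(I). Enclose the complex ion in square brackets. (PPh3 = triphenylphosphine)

Ligands: 1 triphenylphosphine (PPh3, neutral), 1 chloro (Cl, -1). Ligand charge sum = -1.
With Au in oxidation state +1, the complex ion is [Au...].

[AuCl(PPh3)]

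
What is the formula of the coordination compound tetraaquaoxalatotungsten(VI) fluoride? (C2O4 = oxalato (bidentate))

[W(C2O4)(H2O)4]F4

Ligands: 4 aqua (H2O, neutral), 1 oxalato (C2O4, -2). Ligand charge sum = -2.
With W in oxidation state +6, the complex ion is [W...]^4+.
Charge balance with fluoride (-1) requires 1 complex ion per 4 fluoride.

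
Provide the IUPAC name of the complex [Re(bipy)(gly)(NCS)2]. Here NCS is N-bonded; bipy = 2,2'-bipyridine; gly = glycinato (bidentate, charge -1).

(2,2'-bipyridine)(glycinato)diisothiocyanatorhenium(III)

There is no counter-ion, so the complex is neutral overall.
Ligand charges: 2×isothiocyanato (-1 each), 1×2,2'-bipyridine (neutral), 1×glycinato (-1 each); total -3. So Re + (-3) = 0, giving Re = +3.
Ligands are named alphabetically: bipyridine before glycinato before isothiocyanato.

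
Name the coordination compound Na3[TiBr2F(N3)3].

The 3 sodium counter-ions carry a total charge of +3, so each complex ion is 3−.
Ligand charges: 1×fluoro (-1 each), 2×bromo (-1 each), 3×azido (-1 each); total -6. So Ti + (-6) = 3−, giving Ti = +3.
The complex ion is anionic, so titanium takes the -ate form titanate(III).

sodium triazidodibromofluorotitanate(III)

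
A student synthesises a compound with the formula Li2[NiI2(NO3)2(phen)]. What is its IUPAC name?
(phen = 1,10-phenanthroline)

lithium diiododinitrato(1,10-phenanthroline)nickelate(II)

The 2 lithium counter-ions carry a total charge of +2, so each complex ion is 2−.
Ligand charges: 2×nitrato (-1 each), 1×1,10-phenanthroline (neutral), 2×iodo (-1 each); total -4. So Ni + (-4) = 2−, giving Ni = +2.
Ligands are named alphabetically: iodo before nitrato before phenanthroline.
The complex ion is anionic, so nickel takes the -ate form nickelate(II).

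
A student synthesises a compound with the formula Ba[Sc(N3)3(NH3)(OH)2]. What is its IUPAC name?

The 1 barium counter-ion carries a total charge of +2, so each complex ion is 2−.
Ligand charges: 3×azido (-1 each), 2×hydroxo (-1 each), 1×ammine (neutral); total -5. So Sc + (-5) = 2−, giving Sc = +3.
Ligands are named alphabetically: ammine before azido before hydroxo.
The complex ion is anionic, so scandium takes the -ate form scandate(III).

barium amminetriazidodihydroxoscandate(III)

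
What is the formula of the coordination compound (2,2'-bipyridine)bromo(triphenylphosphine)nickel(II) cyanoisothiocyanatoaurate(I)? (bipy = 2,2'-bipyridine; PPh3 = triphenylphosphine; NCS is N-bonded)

[Ni(bipy)Br(PPh3)][Au(CN)(NCS)]

Cation [Ni…]: ligand charges -1, Ni(II) ⇒ ion charge 1+.
Anion [Au…]: ligand charges -2, Au(I) ⇒ ion charge 1−.
One 1+ cation balances one 1− anion.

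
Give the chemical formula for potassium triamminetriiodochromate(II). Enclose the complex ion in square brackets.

Ligands: 3 iodo (I, -1), 3 ammine (NH3, neutral). Ligand charge sum = -3.
With Cr in oxidation state +2, the complex ion is [Cr...]^1−.
Charge balance with potassium (+1) requires 1 complex ion per 1 potassium.

K[CrI3(NH3)3]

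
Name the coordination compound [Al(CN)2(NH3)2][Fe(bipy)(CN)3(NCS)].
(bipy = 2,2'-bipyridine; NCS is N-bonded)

Aluminium is always +3 in its complexes; the cation's ligand charges sum to -2, so the complex cation is 1+.
A 1:1 salt means the anion carries the equal and opposite charge, 1−.
Anion: ligand charges sum to -4; for the ion to be 1−, Fe = +3.

diamminedicyanoaluminium(III) (2,2'-bipyridine)tricyanoisothiocyanatoferrate(III)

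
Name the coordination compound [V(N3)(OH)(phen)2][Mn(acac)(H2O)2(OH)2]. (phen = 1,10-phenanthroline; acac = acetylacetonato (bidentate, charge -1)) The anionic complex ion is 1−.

azidohydroxobis(1,10-phenanthroline)vanadium(III) (acetylacetonato)diaquadihydroxomanganate(II)

The complex anion is given as 1−; its ligand charges sum to -3, so Mn = +2.
A 1:1 salt means the cation carries the equal and opposite charge, 1+.
Cation: ligand charges sum to -2; for the ion to be 1+, V = +3.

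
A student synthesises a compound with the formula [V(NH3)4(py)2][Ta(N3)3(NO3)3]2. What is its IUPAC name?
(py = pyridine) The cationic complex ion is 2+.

tetraamminebis(pyridine)vanadium(II) triazidotrinitratotantalate(V)

Both ions are complex: the cation is named first with the plain metal name, the anion second with the -ate form; each ion's ligands are alphabetised independently.
The complex cation is given as 2+; its ligand charges sum to 0, so V = +2.
With 2 anions per cation, each anion must be 2/2 = 1−.
Anion: ligand charges sum to -6; for the ion to be 1−, Ta = +5.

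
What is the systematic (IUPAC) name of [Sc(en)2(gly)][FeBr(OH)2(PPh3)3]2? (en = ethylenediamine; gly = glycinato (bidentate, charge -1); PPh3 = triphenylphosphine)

Both ions are complex: the cation is named first with the plain metal name, the anion second with the -ate form; each ion's ligands are alphabetised independently.
Scandium is always +3 in its complexes; the cation's ligand charges sum to -1, so the complex cation is 2+.
With 2 anions per cation, each anion must be 2/2 = 1−.
Anion: ligand charges sum to -3; for the ion to be 1−, Fe = +2.

bis(ethylenediamine)(glycinato)scandium(III) bromodihydroxotris(triphenylphosphine)ferrate(II)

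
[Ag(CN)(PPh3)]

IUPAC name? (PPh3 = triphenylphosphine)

There is no counter-ion, so the complex is neutral overall.
Ligand charges: 1×triphenylphosphine (neutral), 1×cyano (-1 each); total -1. So Ag + (-1) = 0, giving Ag = +1.
Ligands are named alphabetically: cyano before triphenylphosphine.

cyano(triphenylphosphine)silver(I)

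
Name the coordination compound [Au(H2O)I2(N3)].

There is no counter-ion, so the complex is neutral overall.
Ligand charges: 1×aqua (neutral), 1×azido (-1 each), 2×iodo (-1 each); total -3. So Au + (-3) = 0, giving Au = +3.
Ligands are named alphabetically: aqua before azido before iodo.

aquaazidodiiodogold(III)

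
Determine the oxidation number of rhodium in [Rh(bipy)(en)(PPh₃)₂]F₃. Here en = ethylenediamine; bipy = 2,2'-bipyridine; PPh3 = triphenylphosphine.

+3

3 fluoride outside the brackets (-1 each) → the complex ion is 3+.
Ligand charges: 1×en neutral; 1×bipy neutral; 2×PPh3 neutral; sum 0.
Rh + (0) = 3+ ⇒ Rh is +3.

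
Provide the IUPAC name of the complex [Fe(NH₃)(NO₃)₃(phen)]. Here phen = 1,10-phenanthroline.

amminetrinitrato(1,10-phenanthroline)iron(III)

There is no counter-ion, so the complex is neutral overall.
Ligand charges: 1×1,10-phenanthroline (neutral), 1×ammine (neutral), 3×nitrato (-1 each); total -3. So Fe + (-3) = 0, giving Fe = +3.
Ligands are named alphabetically: ammine before nitrato before phenanthroline.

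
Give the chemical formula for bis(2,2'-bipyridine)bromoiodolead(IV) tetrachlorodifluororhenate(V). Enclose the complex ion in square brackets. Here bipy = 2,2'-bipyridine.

[Pb(bipy)2BrI][ReCl4F2]2

Cation [Pb…]: ligand charges -2, Pb(IV) ⇒ ion charge 2+.
Anion [Re…]: ligand charges -6, Re(V) ⇒ ion charge 1−.
One 2+ cation requires 2 of the 1− anion.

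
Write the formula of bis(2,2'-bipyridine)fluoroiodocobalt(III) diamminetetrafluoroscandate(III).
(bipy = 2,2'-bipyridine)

[Co(bipy)2FI][ScF4(NH3)2]

Cation [Co…]: ligand charges -2, Co(III) ⇒ ion charge 1+.
Anion [Sc…]: ligand charges -4, Sc(III) ⇒ ion charge 1−.
One 1+ cation balances one 1− anion.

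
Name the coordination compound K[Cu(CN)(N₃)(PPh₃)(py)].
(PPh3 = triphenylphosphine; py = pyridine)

potassium azidocyano(pyridine)(triphenylphosphine)cuprate(I)

The 1 potassium counter-ion carries a total charge of +1, so each complex ion is 1−.
Ligand charges: 1×triphenylphosphine (neutral), 1×pyridine (neutral), 1×cyano (-1 each), 1×azido (-1 each); total -2. So Cu + (-2) = 1−, giving Cu = +1.
The complex ion is anionic, so copper takes the -ate form cuprate(I).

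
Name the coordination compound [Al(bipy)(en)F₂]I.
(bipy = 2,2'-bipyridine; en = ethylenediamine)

(2,2'-bipyridine)(ethylenediamine)difluoroaluminium(III) iodide

The 1 iodide counter-ion carries a total charge of -1, so each complex ion is 1+.
Ligand charges: 1×2,2'-bipyridine (neutral), 1×ethylenediamine (neutral), 2×fluoro (-1 each); total -2. So Al + (-2) = 1+, giving Al = +3.
Ligands are named alphabetically: bipyridine before ethylenediamine before fluoro.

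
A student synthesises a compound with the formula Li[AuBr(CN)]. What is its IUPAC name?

The 1 lithium counter-ion carries a total charge of +1, so each complex ion is 1−.
Ligand charges: 1×cyano (-1 each), 1×bromo (-1 each); total -2. So Au + (-2) = 1−, giving Au = +1.
The complex ion is anionic, so gold takes the -ate form aurate(I).

lithium bromocyanoaurate(I)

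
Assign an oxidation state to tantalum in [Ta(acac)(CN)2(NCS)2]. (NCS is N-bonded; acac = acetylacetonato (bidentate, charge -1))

+5

No counter-ion: the bracketed complex is neutral.
Ligand charges: 2×NCS = -2; 1×acac = -1; 2×CN = -2; sum -5.
Ta + (-5) = 0 ⇒ Ta is +5.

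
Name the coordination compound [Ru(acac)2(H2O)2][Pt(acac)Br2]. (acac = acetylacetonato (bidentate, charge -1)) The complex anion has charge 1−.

The complex anion is given as 1−; its ligand charges sum to -3, so Pt = +2.
A 1:1 salt means the cation carries the equal and opposite charge, 1+.
Cation: ligand charges sum to -2; for the ion to be 1+, Ru = +3.

bis(acetylacetonato)diaquaruthenium(III) (acetylacetonato)dibromoplatinate(II)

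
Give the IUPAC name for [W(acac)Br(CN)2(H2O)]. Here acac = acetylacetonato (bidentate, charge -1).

There is no counter-ion, so the complex is neutral overall.
Ligand charges: 1×aqua (neutral), 1×bromo (-1 each), 2×cyano (-1 each), 1×acetylacetonato (-1 each); total -4. So W + (-4) = 0, giving W = +4.
Ligands are named alphabetically: acetylacetonato before aqua before bromo before cyano.

(acetylacetonato)aquabromodicyanotungsten(IV)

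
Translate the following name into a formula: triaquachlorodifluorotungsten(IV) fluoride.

Ligands: 3 aqua (H2O, neutral), 2 fluoro (F, -1), 1 chloro (Cl, -1). Ligand charge sum = -3.
With W in oxidation state +4, the complex ion is [W...]^1+.
Charge balance with fluoride (-1) requires 1 complex ion per 1 fluoride.

[WClF2(H2O)3]F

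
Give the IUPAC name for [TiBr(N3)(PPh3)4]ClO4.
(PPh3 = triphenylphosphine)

azidobromotetrakis(triphenylphosphine)titanium(III) perchlorate

The 1 perchlorate counter-ion carries a total charge of -1, so each complex ion is 1+.
Ligand charges: 1×bromo (-1 each), 4×triphenylphosphine (neutral), 1×azido (-1 each); total -2. So Ti + (-2) = 1+, giving Ti = +3.
Ligands are named alphabetically: azido before bromo before triphenylphosphine.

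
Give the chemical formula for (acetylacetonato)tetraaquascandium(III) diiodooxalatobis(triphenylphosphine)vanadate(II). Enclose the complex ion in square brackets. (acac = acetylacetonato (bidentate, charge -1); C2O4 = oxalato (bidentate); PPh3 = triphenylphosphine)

Cation [Sc…]: ligand charges -1, Sc(III) ⇒ ion charge 2+.
Anion [V…]: ligand charges -4, V(II) ⇒ ion charge 2−.

[Sc(acac)(H2O)4][V(C2O4)I2(PPh3)2]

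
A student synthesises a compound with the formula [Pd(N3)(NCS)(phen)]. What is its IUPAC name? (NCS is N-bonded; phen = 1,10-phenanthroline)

azidoisothiocyanato(1,10-phenanthroline)palladium(II)

There is no counter-ion, so the complex is neutral overall.
Ligand charges: 1×isothiocyanato (-1 each), 1×azido (-1 each), 1×1,10-phenanthroline (neutral); total -2. So Pd + (-2) = 0, giving Pd = +2.
Ligands are named alphabetically: azido before isothiocyanato before phenanthroline.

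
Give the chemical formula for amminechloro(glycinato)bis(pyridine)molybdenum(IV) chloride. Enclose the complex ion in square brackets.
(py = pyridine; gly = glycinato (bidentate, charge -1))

Ligands: 2 pyridine (py, neutral), 1 ammine (NH3, neutral), 1 glycinato (gly, -1), 1 chloro (Cl, -1). Ligand charge sum = -2.
With Mo in oxidation state +4, the complex ion is [Mo...]^2+.
Charge balance with chloride (-1) requires 1 complex ion per 2 chloride.

[MoCl(gly)(NH3)(py)2]Cl2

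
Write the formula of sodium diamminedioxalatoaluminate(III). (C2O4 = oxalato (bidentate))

Na[Al(C2O4)2(NH3)2]

Ligands: 2 ammine (NH3, neutral), 2 oxalato (C2O4, -2). Ligand charge sum = -4.
With Al in oxidation state +3, the complex ion is [Al...]^1−.
Charge balance with sodium (+1) requires 1 complex ion per 1 sodium.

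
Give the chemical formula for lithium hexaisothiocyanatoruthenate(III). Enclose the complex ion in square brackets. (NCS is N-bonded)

Li3[Ru(NCS)6]

Ligands: 6 isothiocyanato (NCS, -1). Ligand charge sum = -6.
With Ru in oxidation state +3, the complex ion is [Ru...]^3−.
Charge balance with lithium (+1) requires 1 complex ion per 3 lithium.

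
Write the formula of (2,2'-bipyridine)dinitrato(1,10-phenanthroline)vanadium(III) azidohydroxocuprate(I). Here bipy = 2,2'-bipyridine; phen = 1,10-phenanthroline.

Cation [V…]: ligand charges -2, V(III) ⇒ ion charge 1+.
Anion [Cu…]: ligand charges -2, Cu(I) ⇒ ion charge 1−.
One 1+ cation balances one 1− anion.

[V(bipy)(NO3)2(phen)][Cu(N3)(OH)]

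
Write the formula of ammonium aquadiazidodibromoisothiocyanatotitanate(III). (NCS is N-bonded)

Ligands: 1 isothiocyanato (NCS, -1), 2 bromo (Br, -1), 2 azido (N3, -1), 1 aqua (H2O, neutral). Ligand charge sum = -5.
With Ti in oxidation state +3, the complex ion is [Ti...]^2−.
Charge balance with ammonium (+1) requires 1 complex ion per 2 ammonium.

(NH4)2[TiBr2(H2O)(N3)2(NCS)]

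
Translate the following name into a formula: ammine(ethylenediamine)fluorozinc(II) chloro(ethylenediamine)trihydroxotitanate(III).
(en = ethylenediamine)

[Zn(en)F(NH3)][TiCl(en)(OH)3]

Cation [Zn…]: ligand charges -1, Zn(II) ⇒ ion charge 1+.
Anion [Ti…]: ligand charges -4, Ti(III) ⇒ ion charge 1−.
One 1+ cation balances one 1− anion.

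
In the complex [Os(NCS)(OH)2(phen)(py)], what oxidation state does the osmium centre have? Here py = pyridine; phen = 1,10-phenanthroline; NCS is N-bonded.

+3

No counter-ion: the bracketed complex is neutral.
Ligand charges: 1×py neutral; 1×phen neutral; 1×NCS = -1; 2×OH = -2; sum -3.
Os + (-3) = 0 ⇒ Os is +3.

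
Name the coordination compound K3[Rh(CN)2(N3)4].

The 3 potassium counter-ions carry a total charge of +3, so each complex ion is 3−.
Ligand charges: 2×cyano (-1 each), 4×azido (-1 each); total -6. So Rh + (-6) = 3−, giving Rh = +3.
The complex ion is anionic, so rhodium takes the -ate form rhodate(III).

potassium tetraazidodicyanorhodate(III)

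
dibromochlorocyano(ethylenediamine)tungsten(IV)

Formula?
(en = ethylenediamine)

Ligands: 1 cyano (CN, -1), 1 chloro (Cl, -1), 1 ethylenediamine (en, neutral), 2 bromo (Br, -1). Ligand charge sum = -4.
With W in oxidation state +4, the complex ion is [W...].

[WBr2Cl(CN)(en)]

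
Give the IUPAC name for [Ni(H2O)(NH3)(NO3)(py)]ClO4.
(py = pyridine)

ammineaquanitrato(pyridine)nickel(II) perchlorate

The 1 perchlorate counter-ion carries a total charge of -1, so each complex ion is 1+.
Ligand charges: 1×pyridine (neutral), 1×ammine (neutral), 1×aqua (neutral), 1×nitrato (-1 each); total -1. So Ni + (-1) = 1+, giving Ni = +2.
Ligands are named alphabetically: ammine before aqua before nitrato before pyridine.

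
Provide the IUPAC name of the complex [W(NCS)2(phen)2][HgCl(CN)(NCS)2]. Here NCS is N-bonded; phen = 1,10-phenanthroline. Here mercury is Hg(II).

Both ions are complex: the cation is named first with the plain metal name, the anion second with the -ate form; each ion's ligands are alphabetised independently.
Hg is given as +2; the anion's ligand charges sum to -4, so the complex anion is 2−.
A 1:1 salt means the cation carries the equal and opposite charge, 2+.
Cation: ligand charges sum to -2; for the ion to be 2+, W = +4.

diisothiocyanatobis(1,10-phenanthroline)tungsten(IV) chlorocyanodiisothiocyanatomercurate(II)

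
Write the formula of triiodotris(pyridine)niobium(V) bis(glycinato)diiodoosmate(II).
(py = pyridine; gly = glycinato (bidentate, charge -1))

Cation [Nb…]: ligand charges -3, Nb(V) ⇒ ion charge 2+.
Anion [Os…]: ligand charges -4, Os(II) ⇒ ion charge 2−.
One 2+ cation balances one 2− anion.

[NbI3(py)3][Os(gly)2I2]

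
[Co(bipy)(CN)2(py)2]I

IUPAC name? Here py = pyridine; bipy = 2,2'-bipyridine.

The 1 iodide counter-ion carries a total charge of -1, so each complex ion is 1+.
Ligand charges: 2×pyridine (neutral), 2×cyano (-1 each), 1×2,2'-bipyridine (neutral); total -2. So Co + (-2) = 1+, giving Co = +3.
Ligands are named alphabetically: bipyridine before cyano before pyridine.

(2,2'-bipyridine)dicyanobis(pyridine)cobalt(III) iodide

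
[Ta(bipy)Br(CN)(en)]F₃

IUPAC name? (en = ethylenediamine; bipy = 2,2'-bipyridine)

(2,2'-bipyridine)bromocyano(ethylenediamine)tantalum(V) fluoride

The 3 fluoride counter-ions carry a total charge of -3, so each complex ion is 3+.
Ligand charges: 1×ethylenediamine (neutral), 1×bromo (-1 each), 1×2,2'-bipyridine (neutral), 1×cyano (-1 each); total -2. So Ta + (-2) = 3+, giving Ta = +5.
Ligands are named alphabetically: bipyridine before bromo before cyano before ethylenediamine.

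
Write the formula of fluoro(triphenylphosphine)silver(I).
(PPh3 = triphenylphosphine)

[AgF(PPh3)]

Ligands: 1 triphenylphosphine (PPh3, neutral), 1 fluoro (F, -1). Ligand charge sum = -1.
With Ag in oxidation state +1, the complex ion is [Ag...].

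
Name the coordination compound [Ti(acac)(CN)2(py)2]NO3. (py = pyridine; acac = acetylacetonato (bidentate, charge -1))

(acetylacetonato)dicyanobis(pyridine)titanium(IV) nitrate

The 1 nitrate counter-ion carries a total charge of -1, so each complex ion is 1+.
Ligand charges: 2×pyridine (neutral), 2×cyano (-1 each), 1×acetylacetonato (-1 each); total -3. So Ti + (-3) = 1+, giving Ti = +4.
Ligands are named alphabetically: acetylacetonato before cyano before pyridine.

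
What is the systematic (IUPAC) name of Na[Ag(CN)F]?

sodium cyanofluoroargentate(I)

The 1 sodium counter-ion carries a total charge of +1, so each complex ion is 1−.
Ligand charges: 1×fluoro (-1 each), 1×cyano (-1 each); total -2. So Ag + (-2) = 1−, giving Ag = +1.
Ligands are named alphabetically: cyano before fluoro.
The complex ion is anionic, so silver takes the -ate form argentate(I).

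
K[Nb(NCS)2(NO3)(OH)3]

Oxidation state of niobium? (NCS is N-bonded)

+5

1 potassium outside the brackets (+1 each) → the complex ion is 1−.
Ligand charges: 1×NO3 = -1; 3×OH = -3; 2×NCS = -2; sum -6.
Nb + (-6) = 1− ⇒ Nb is +5.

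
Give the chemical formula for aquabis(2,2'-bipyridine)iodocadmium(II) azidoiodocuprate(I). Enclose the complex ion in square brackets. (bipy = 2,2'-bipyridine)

[Cd(bipy)2(H2O)I][CuI(N3)]

Cation [Cd…]: ligand charges -1, Cd(II) ⇒ ion charge 1+.
Anion [Cu…]: ligand charges -2, Cu(I) ⇒ ion charge 1−.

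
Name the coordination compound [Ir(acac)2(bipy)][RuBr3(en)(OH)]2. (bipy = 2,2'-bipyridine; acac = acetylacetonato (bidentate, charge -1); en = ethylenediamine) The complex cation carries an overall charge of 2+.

The complex cation is given as 2+; its ligand charges sum to -2, so Ir = +4.
With 2 anions per cation, each anion must be 2/2 = 1−.
Anion: ligand charges sum to -4; for the ion to be 1−, Ru = +3.

bis(acetylacetonato)(2,2'-bipyridine)iridium(IV) tribromo(ethylenediamine)hydroxoruthenate(III)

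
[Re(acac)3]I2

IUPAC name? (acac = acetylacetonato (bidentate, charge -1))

tris(acetylacetonato)rhenium(V) iodide

The 2 iodide counter-ions carry a total charge of -2, so each complex ion is 2+.
Ligand charges: 3×acetylacetonato (-1 each); total -3. So Re + (-3) = 2+, giving Re = +5.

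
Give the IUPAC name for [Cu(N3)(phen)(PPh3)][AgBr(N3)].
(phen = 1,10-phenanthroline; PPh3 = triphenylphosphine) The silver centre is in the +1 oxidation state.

azido(1,10-phenanthroline)(triphenylphosphine)copper(II) azidobromoargentate(I)

Both ions are complex: the cation is named first with the plain metal name, the anion second with the -ate form; each ion's ligands are alphabetised independently.
Ag is given as +1; the anion's ligand charges sum to -2, so the complex anion is 1−.
A 1:1 salt means the cation carries the equal and opposite charge, 1+.
Cation: ligand charges sum to -1; for the ion to be 1+, Cu = +2.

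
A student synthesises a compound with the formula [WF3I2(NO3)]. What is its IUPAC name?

There is no counter-ion, so the complex is neutral overall.
Ligand charges: 3×fluoro (-1 each), 2×iodo (-1 each), 1×nitrato (-1 each); total -6. So W + (-6) = 0, giving W = +6.
Ligands are named alphabetically: fluoro before iodo before nitrato.

trifluorodiiodonitratotungsten(VI)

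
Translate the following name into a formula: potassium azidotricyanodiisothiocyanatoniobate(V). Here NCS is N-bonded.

Ligands: 2 isothiocyanato (NCS, -1), 3 cyano (CN, -1), 1 azido (N3, -1). Ligand charge sum = -6.
With Nb in oxidation state +5, the complex ion is [Nb...]^1−.
Charge balance with potassium (+1) requires 1 complex ion per 1 potassium.

K[Nb(CN)3(N3)(NCS)2]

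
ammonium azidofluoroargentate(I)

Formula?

NH4[AgF(N3)]

Ligands: 1 azido (N3, -1), 1 fluoro (F, -1). Ligand charge sum = -2.
With Ag in oxidation state +1, the complex ion is [Ag...]^1−.
Charge balance with ammonium (+1) requires 1 complex ion per 1 ammonium.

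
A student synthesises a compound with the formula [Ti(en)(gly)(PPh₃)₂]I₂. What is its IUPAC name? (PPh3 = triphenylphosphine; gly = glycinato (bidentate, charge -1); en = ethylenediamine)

(ethylenediamine)(glycinato)bis(triphenylphosphine)titanium(III) iodide

The 2 iodide counter-ions carry a total charge of -2, so each complex ion is 2+.
Ligand charges: 2×triphenylphosphine (neutral), 1×glycinato (-1 each), 1×ethylenediamine (neutral); total -1. So Ti + (-1) = 2+, giving Ti = +3.
Ligands are named alphabetically: ethylenediamine before glycinato before triphenylphosphine.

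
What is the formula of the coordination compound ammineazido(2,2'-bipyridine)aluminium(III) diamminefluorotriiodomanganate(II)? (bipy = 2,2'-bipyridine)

Cation [Al…]: ligand charges -1, Al(III) ⇒ ion charge 2+.
Anion [Mn…]: ligand charges -4, Mn(II) ⇒ ion charge 2−.

[Al(bipy)(N3)(NH3)][MnFI3(NH3)2]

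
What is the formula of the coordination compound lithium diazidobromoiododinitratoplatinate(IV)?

Li2[PtBrI(N3)2(NO3)2]

Ligands: 2 nitrato (NO3, -1), 1 iodo (I, -1), 2 azido (N3, -1), 1 bromo (Br, -1). Ligand charge sum = -6.
With Pt in oxidation state +4, the complex ion is [Pt...]^2−.
Charge balance with lithium (+1) requires 1 complex ion per 2 lithium.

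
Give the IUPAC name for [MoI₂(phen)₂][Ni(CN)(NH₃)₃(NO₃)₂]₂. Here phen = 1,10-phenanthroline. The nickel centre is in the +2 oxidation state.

diiodobis(1,10-phenanthroline)molybdenum(IV) triamminecyanodinitratonickelate(II)

Both ions are complex: the cation is named first with the plain metal name, the anion second with the -ate form; each ion's ligands are alphabetised independently.
Ni is given as +2; the anion's ligand charges sum to -3, so the complex anion is 1−.
With 2 anions per cation, the cation must be 2×1 = 2+.
Cation: ligand charges sum to -2; for the ion to be 2+, Mo = +4.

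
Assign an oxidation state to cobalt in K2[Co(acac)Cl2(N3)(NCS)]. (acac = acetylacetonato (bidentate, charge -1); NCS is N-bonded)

+3

2 potassium outside the brackets (+1 each) → the complex ion is 2−.
Ligand charges: 2×Cl = -2; 1×N3 = -1; 1×acac = -1; 1×NCS = -1; sum -5.
Co + (-5) = 2− ⇒ Co is +3.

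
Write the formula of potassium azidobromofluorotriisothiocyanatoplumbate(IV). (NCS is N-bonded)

K2[PbBrF(N3)(NCS)3]

Ligands: 1 bromo (Br, -1), 1 azido (N3, -1), 3 isothiocyanato (NCS, -1), 1 fluoro (F, -1). Ligand charge sum = -6.
With Pb in oxidation state +4, the complex ion is [Pb...]^2−.
Charge balance with potassium (+1) requires 1 complex ion per 2 potassium.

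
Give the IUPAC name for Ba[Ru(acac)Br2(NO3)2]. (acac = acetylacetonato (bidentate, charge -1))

The 1 barium counter-ion carries a total charge of +2, so each complex ion is 2−.
Ligand charges: 2×nitrato (-1 each), 2×bromo (-1 each), 1×acetylacetonato (-1 each); total -5. So Ru + (-5) = 2−, giving Ru = +3.
The complex ion is anionic, so ruthenium takes the -ate form ruthenate(III).

barium (acetylacetonato)dibromodinitratoruthenate(III)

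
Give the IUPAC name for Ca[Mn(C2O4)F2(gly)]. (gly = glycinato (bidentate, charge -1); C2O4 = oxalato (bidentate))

The 1 calcium counter-ion carries a total charge of +2, so each complex ion is 2−.
Ligand charges: 1×glycinato (-1 each), 2×fluoro (-1 each), 1×oxalato (-2 each); total -5. So Mn + (-5) = 2−, giving Mn = +3.
The complex ion is anionic, so manganese takes the -ate form manganate(III).

calcium difluoro(glycinato)oxalatomanganate(III)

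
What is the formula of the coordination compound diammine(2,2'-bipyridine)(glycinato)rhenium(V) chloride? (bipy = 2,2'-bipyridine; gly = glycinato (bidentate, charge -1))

Ligands: 2 ammine (NH3, neutral), 1 2,2'-bipyridine (bipy, neutral), 1 glycinato (gly, -1). Ligand charge sum = -1.
Charge balance with chloride (-1) requires 1 complex ion per 4 chloride.

[Re(bipy)(gly)(NH3)2]Cl4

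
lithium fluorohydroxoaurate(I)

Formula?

Ligands: 1 fluoro (F, -1), 1 hydroxo (OH, -1). Ligand charge sum = -2.
With Au in oxidation state +1, the complex ion is [Au...]^1−.
Charge balance with lithium (+1) requires 1 complex ion per 1 lithium.

Li[AuF(OH)]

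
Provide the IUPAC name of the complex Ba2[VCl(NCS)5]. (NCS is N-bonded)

The 2 barium counter-ions carry a total charge of +4, so each complex ion is 4−.
Ligand charges: 1×chloro (-1 each), 5×isothiocyanato (-1 each); total -6. So V + (-6) = 4−, giving V = +2.
Ligands are named alphabetically: chloro before isothiocyanato.
The complex ion is anionic, so vanadium takes the -ate form vanadate(II).

barium chloropentaisothiocyanatovanadate(II)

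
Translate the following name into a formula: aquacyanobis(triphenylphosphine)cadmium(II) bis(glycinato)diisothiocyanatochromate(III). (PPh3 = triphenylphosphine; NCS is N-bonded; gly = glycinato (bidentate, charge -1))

Cation [Cd…]: ligand charges -1, Cd(II) ⇒ ion charge 1+.
Anion [Cr…]: ligand charges -4, Cr(III) ⇒ ion charge 1−.

[Cd(CN)(H2O)(PPh3)2][Cr(gly)2(NCS)2]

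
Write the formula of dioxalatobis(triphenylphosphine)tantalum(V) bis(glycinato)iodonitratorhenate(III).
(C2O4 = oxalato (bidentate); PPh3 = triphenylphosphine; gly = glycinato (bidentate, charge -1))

[Ta(C2O4)2(PPh3)2][Re(gly)2I(NO3)]

Cation [Ta…]: ligand charges -4, Ta(V) ⇒ ion charge 1+.
Anion [Re…]: ligand charges -4, Re(III) ⇒ ion charge 1−.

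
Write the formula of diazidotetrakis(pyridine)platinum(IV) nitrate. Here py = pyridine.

[Pt(N3)2(py)4](NO3)2

Ligands: 4 pyridine (py, neutral), 2 azido (N3, -1). Ligand charge sum = -2.
Charge balance with nitrate (-1) requires 1 complex ion per 2 nitrate.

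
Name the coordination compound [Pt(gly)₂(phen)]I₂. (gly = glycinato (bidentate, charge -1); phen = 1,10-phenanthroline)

The 2 iodide counter-ions carry a total charge of -2, so each complex ion is 2+.
Ligand charges: 2×glycinato (-1 each), 1×1,10-phenanthroline (neutral); total -2. So Pt + (-2) = 2+, giving Pt = +4.
Ligands are named alphabetically: glycinato before phenanthroline.

bis(glycinato)(1,10-phenanthroline)platinum(IV) iodide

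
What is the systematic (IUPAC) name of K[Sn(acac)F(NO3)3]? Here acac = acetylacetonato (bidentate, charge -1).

The 1 potassium counter-ion carries a total charge of +1, so each complex ion is 1−.
Ligand charges: 1×fluoro (-1 each), 3×nitrato (-1 each), 1×acetylacetonato (-1 each); total -5. So Sn + (-5) = 1−, giving Sn = +4.
Ligands are named alphabetically: acetylacetonato before fluoro before nitrato.
The complex ion is anionic, so tin takes the -ate form stannate(IV).

potassium (acetylacetonato)fluorotrinitratostannate(IV)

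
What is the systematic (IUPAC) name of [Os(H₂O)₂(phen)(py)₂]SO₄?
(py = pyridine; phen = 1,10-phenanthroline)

The 1 sulfate counter-ion carries a total charge of -2, so each complex ion is 2+.
Ligand charges: 2×pyridine (neutral), 1×1,10-phenanthroline (neutral), 2×aqua (neutral); total 0. So Os + (0) = 2+, giving Os = +2.
Ligands are named alphabetically: aqua before phenanthroline before pyridine.

diaqua(1,10-phenanthroline)bis(pyridine)osmium(II) sulfate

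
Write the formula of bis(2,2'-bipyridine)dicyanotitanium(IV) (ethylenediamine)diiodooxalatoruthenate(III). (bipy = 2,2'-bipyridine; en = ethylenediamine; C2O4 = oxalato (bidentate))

Cation [Ti…]: ligand charges -2, Ti(IV) ⇒ ion charge 2+.
Anion [Ru…]: ligand charges -4, Ru(III) ⇒ ion charge 1−.

[Ti(bipy)2(CN)2][Ru(C2O4)(en)I2]2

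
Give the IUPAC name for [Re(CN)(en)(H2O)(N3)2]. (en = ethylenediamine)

There is no counter-ion, so the complex is neutral overall.
Ligand charges: 1×cyano (-1 each), 1×ethylenediamine (neutral), 1×aqua (neutral), 2×azido (-1 each); total -3. So Re + (-3) = 0, giving Re = +3.
Ligands are named alphabetically: aqua before azido before cyano before ethylenediamine.

aquadiazidocyano(ethylenediamine)rhenium(III)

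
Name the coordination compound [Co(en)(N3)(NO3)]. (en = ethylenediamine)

azido(ethylenediamine)nitratocobalt(II)

There is no counter-ion, so the complex is neutral overall.
Ligand charges: 1×azido (-1 each), 1×ethylenediamine (neutral), 1×nitrato (-1 each); total -2. So Co + (-2) = 0, giving Co = +2.
Ligands are named alphabetically: azido before ethylenediamine before nitrato.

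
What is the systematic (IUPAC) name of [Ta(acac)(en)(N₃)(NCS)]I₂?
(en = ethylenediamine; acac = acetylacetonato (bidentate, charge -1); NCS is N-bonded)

(acetylacetonato)azido(ethylenediamine)isothiocyanatotantalum(V) iodide

The 2 iodide counter-ions carry a total charge of -2, so each complex ion is 2+.
Ligand charges: 1×ethylenediamine (neutral), 1×azido (-1 each), 1×acetylacetonato (-1 each), 1×isothiocyanato (-1 each); total -3. So Ta + (-3) = 2+, giving Ta = +5.
Ligands are named alphabetically: acetylacetonato before azido before ethylenediamine before isothiocyanato.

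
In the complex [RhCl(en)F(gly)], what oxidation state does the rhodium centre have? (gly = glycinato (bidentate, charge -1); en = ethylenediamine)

+3

No counter-ion: the bracketed complex is neutral.
Ligand charges: 1×Cl = -1; 1×gly = -1; 1×en neutral; 1×F = -1; sum -3.
Rh + (-3) = 0 ⇒ Rh is +3.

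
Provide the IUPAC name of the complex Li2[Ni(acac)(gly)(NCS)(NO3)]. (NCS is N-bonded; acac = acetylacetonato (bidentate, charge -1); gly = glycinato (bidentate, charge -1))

lithium (acetylacetonato)(glycinato)isothiocyanatonitratonickelate(II)

The 2 lithium counter-ions carry a total charge of +2, so each complex ion is 2−.
Ligand charges: 1×nitrato (-1 each), 1×isothiocyanato (-1 each), 1×acetylacetonato (-1 each), 1×glycinato (-1 each); total -4. So Ni + (-4) = 2−, giving Ni = +2.
Ligands are named alphabetically: acetylacetonato before glycinato before isothiocyanato before nitrato.
The complex ion is anionic, so nickel takes the -ate form nickelate(II).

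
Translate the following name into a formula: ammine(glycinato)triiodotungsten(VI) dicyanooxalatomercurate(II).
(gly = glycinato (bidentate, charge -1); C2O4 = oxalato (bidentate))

Cation [W…]: ligand charges -4, W(VI) ⇒ ion charge 2+.
Anion [Hg…]: ligand charges -4, Hg(II) ⇒ ion charge 2−.

[W(gly)I3(NH3)][Hg(C2O4)(CN)2]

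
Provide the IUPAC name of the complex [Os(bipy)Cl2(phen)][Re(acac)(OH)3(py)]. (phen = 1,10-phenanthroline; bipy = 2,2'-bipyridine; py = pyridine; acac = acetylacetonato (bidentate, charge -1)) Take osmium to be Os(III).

(2,2'-bipyridine)dichloro(1,10-phenanthroline)osmium(III) (acetylacetonato)trihydroxo(pyridine)rhenate(III)

Os is given as +3; the cation's ligand charges sum to -2, so the complex cation is 1+.
A 1:1 salt means the anion carries the equal and opposite charge, 1−.
Anion: ligand charges sum to -4; for the ion to be 1−, Re = +3.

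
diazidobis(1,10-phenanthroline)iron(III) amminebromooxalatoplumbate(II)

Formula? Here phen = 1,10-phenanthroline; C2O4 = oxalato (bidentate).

Cation [Fe…]: ligand charges -2, Fe(III) ⇒ ion charge 1+.
Anion [Pb…]: ligand charges -3, Pb(II) ⇒ ion charge 1−.
One 1+ cation balances one 1− anion.

[Fe(N3)2(phen)2][PbBr(C2O4)(NH3)]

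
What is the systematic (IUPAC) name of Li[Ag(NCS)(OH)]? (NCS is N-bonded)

The 1 lithium counter-ion carries a total charge of +1, so each complex ion is 1−.
Ligand charges: 1×isothiocyanato (-1 each), 1×hydroxo (-1 each); total -2. So Ag + (-2) = 1−, giving Ag = +1.
The complex ion is anionic, so silver takes the -ate form argentate(I).

lithium hydroxoisothiocyanatoargentate(I)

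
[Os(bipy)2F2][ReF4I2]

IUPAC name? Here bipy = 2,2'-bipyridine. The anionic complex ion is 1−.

bis(2,2'-bipyridine)difluoroosmium(III) tetrafluorodiiodorhenate(V)

Both ions are complex: the cation is named first with the plain metal name, the anion second with the -ate form; each ion's ligands are alphabetised independently.
The complex anion is given as 1−; its ligand charges sum to -6, so Re = +5.
A 1:1 salt means the cation carries the equal and opposite charge, 1+.
Cation: ligand charges sum to -2; for the ion to be 1+, Os = +3.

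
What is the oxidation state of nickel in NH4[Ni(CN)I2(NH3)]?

+2

1 ammonium outside the brackets (+1 each) → the complex ion is 1−.
Ligand charges: 1×CN = -1; 2×I = -2; 1×NH3 neutral; sum -3.
Ni + (-3) = 1− ⇒ Ni is +2.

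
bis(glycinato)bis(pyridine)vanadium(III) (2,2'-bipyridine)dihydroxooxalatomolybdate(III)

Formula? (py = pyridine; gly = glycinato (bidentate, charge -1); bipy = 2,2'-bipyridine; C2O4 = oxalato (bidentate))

[V(gly)2(py)2][Mo(bipy)(C2O4)(OH)2]

Cation [V…]: ligand charges -2, V(III) ⇒ ion charge 1+.
Anion [Mo…]: ligand charges -4, Mo(III) ⇒ ion charge 1−.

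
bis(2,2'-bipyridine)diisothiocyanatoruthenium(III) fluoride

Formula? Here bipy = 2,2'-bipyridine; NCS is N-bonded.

[Ru(bipy)2(NCS)2]F

Ligands: 2 2,2'-bipyridine (bipy, neutral), 2 isothiocyanato (NCS, -1). Ligand charge sum = -2.
With Ru in oxidation state +3, the complex ion is [Ru...]^1+.
Charge balance with fluoride (-1) requires 1 complex ion per 1 fluoride.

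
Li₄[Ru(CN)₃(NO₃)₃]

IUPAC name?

The 4 lithium counter-ions carry a total charge of +4, so each complex ion is 4−.
Ligand charges: 3×cyano (-1 each), 3×nitrato (-1 each); total -6. So Ru + (-6) = 4−, giving Ru = +2.
Ligands are named alphabetically: cyano before nitrato.
The complex ion is anionic, so ruthenium takes the -ate form ruthenate(II).

lithium tricyanotrinitratoruthenate(II)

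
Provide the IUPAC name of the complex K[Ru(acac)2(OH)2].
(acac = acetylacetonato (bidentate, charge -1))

The 1 potassium counter-ion carries a total charge of +1, so each complex ion is 1−.
Ligand charges: 2×acetylacetonato (-1 each), 2×hydroxo (-1 each); total -4. So Ru + (-4) = 1−, giving Ru = +3.
The complex ion is anionic, so ruthenium takes the -ate form ruthenate(III).

potassium bis(acetylacetonato)dihydroxoruthenate(III)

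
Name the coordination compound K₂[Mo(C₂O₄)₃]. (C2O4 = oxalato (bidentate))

potassium trioxalatomolybdate(IV)

The 2 potassium counter-ions carry a total charge of +2, so each complex ion is 2−.
Ligand charges: 3×oxalato (-2 each); total -6. So Mo + (-6) = 2−, giving Mo = +4.
The complex ion is anionic, so molybdenum takes the -ate form molybdate(IV).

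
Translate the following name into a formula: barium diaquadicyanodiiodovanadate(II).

Ligands: 2 cyano (CN, -1), 2 iodo (I, -1), 2 aqua (H2O, neutral). Ligand charge sum = -4.
Charge balance with barium (+2) requires 1 complex ion per 1 barium.

Ba[V(CN)2(H2O)2I2]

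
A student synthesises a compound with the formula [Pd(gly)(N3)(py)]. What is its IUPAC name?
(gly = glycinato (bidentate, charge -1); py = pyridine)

There is no counter-ion, so the complex is neutral overall.
Ligand charges: 1×glycinato (-1 each), 1×pyridine (neutral), 1×azido (-1 each); total -2. So Pd + (-2) = 0, giving Pd = +2.
Ligands are named alphabetically: azido before glycinato before pyridine.

azido(glycinato)(pyridine)palladium(II)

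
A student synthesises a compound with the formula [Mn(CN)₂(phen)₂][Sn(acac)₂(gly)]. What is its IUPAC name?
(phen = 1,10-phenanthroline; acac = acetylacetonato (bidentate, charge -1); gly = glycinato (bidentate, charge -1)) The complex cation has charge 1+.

dicyanobis(1,10-phenanthroline)manganese(III) bis(acetylacetonato)(glycinato)stannate(II)

The complex cation is given as 1+; its ligand charges sum to -2, so Mn = +3.
A 1:1 salt means the anion carries the equal and opposite charge, 1−.
Anion: ligand charges sum to -3; for the ion to be 1−, Sn = +2.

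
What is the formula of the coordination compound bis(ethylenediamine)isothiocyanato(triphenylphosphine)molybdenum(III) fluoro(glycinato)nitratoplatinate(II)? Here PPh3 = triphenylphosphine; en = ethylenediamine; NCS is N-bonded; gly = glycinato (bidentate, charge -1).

[Mo(en)2(NCS)(PPh3)][PtF(gly)(NO3)]2

Cation [Mo…]: ligand charges -1, Mo(III) ⇒ ion charge 2+.
Anion [Pt…]: ligand charges -3, Pt(II) ⇒ ion charge 1−.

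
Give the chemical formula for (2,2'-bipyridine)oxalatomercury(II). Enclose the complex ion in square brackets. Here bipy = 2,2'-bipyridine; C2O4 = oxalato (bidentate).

[Hg(bipy)(C2O4)]

Ligands: 1 2,2'-bipyridine (bipy, neutral), 1 oxalato (C2O4, -2). Ligand charge sum = -2.
With Hg in oxidation state +2, the complex ion is [Hg...].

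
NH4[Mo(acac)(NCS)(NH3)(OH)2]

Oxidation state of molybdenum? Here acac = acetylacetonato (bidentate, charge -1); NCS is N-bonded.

+3

1 ammonium outside the brackets (+1 each) → the complex ion is 1−.
Ligand charges: 2×OH = -2; 1×acac = -1; 1×NCS = -1; 1×NH3 neutral; sum -4.
Mo + (-4) = 1− ⇒ Mo is +3.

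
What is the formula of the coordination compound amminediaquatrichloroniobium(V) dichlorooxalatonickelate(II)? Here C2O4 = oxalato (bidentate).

[NbCl3(H2O)2(NH3)][Ni(C2O4)Cl2]

Cation [Nb…]: ligand charges -3, Nb(V) ⇒ ion charge 2+.
Anion [Ni…]: ligand charges -4, Ni(II) ⇒ ion charge 2−.
One 2+ cation balances one 2− anion.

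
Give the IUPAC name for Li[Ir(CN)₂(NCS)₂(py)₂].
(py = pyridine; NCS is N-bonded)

The 1 lithium counter-ion carries a total charge of +1, so each complex ion is 1−.
Ligand charges: 2×pyridine (neutral), 2×cyano (-1 each), 2×isothiocyanato (-1 each); total -4. So Ir + (-4) = 1−, giving Ir = +3.
Ligands are named alphabetically: cyano before isothiocyanato before pyridine.
The complex ion is anionic, so iridium takes the -ate form iridate(III).

lithium dicyanodiisothiocyanatobis(pyridine)iridate(III)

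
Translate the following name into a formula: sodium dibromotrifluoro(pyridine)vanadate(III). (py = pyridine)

Ligands: 2 bromo (Br, -1), 1 pyridine (py, neutral), 3 fluoro (F, -1). Ligand charge sum = -5.
With V in oxidation state +3, the complex ion is [V...]^2−.
Charge balance with sodium (+1) requires 1 complex ion per 2 sodium.

Na2[VBr2F3(py)]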